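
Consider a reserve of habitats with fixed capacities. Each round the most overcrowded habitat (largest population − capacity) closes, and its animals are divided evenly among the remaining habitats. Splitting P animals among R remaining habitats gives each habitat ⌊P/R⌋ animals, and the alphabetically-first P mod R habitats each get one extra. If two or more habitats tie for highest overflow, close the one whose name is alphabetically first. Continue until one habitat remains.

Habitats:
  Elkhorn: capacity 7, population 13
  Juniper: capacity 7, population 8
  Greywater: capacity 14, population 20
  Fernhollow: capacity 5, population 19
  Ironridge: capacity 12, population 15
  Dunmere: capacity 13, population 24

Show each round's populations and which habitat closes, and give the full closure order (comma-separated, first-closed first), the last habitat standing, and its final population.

Closure order: Fernhollow, Dunmere, Elkhorn, Greywater, Ironridge
Last habitat: Juniper with 99 animals

Round 1: Dunmere=24 Elkhorn=13 Fernhollow=19 Greywater=20 Ironridge=15 Juniper=8 → close Fernhollow (overflow 14)
  19÷5 = 3 each, +1 to first 4
Round 2: Dunmere=28 Elkhorn=17 Greywater=24 Ironridge=19 Juniper=11 → close Dunmere (overflow 15)
  28÷4 = 7 each, +1 to first 0
Round 3: Elkhorn=24 Greywater=31 Ironridge=26 Juniper=18 → close Elkhorn (overflow 17)
  24÷3 = 8 each, +1 to first 0
Round 4: Greywater=39 Ironridge=34 Juniper=26 → close Greywater (overflow 25)
  39÷2 = 19 each, +1 to first 1
Round 5: Ironridge=54 Juniper=45 → close Ironridge (overflow 42)
  54÷1 = 54 each, +1 to first 0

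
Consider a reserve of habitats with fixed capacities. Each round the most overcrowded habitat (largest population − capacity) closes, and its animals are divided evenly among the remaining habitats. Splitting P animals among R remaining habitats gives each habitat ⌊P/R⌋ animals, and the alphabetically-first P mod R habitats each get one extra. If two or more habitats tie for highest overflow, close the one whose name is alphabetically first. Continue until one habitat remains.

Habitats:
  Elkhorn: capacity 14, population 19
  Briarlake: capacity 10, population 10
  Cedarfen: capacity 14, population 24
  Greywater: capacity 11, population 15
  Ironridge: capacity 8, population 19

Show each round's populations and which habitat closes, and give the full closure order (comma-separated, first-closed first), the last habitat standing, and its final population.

Round 1: Briarlake=10 Cedarfen=24 Elkhorn=19 Greywater=15 Ironridge=19 → close Ironridge (overflow 11)
  19÷4 = 4 each, +1 to first 3
Round 2: Briarlake=15 Cedarfen=29 Elkhorn=24 Greywater=19 → close Cedarfen (overflow 15)
  29÷3 = 9 each, +1 to first 2
Round 3: Briarlake=25 Elkhorn=34 Greywater=28 → close Elkhorn (overflow 20)
  34÷2 = 17 each, +1 to first 0
Round 4: Briarlake=42 Greywater=45 → close Greywater (overflow 34)
  45÷1 = 45 each, +1 to first 0

Closure order: Ironridge, Cedarfen, Elkhorn, Greywater
Last habitat: Briarlake with 87 animals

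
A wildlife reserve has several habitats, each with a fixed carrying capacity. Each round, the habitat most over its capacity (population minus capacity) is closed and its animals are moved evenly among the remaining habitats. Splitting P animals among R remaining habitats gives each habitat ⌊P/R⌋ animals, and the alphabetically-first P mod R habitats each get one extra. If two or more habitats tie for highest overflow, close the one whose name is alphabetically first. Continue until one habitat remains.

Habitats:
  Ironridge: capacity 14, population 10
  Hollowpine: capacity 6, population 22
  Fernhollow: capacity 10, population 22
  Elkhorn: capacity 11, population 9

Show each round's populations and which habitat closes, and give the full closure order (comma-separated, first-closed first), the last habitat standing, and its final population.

Closure order: Hollowpine, Fernhollow, Elkhorn
Last habitat: Ironridge with 63 animals

Round 1: Elkhorn=9 Fernhollow=22 Hollowpine=22 Ironridge=10 → close Hollowpine (overflow 16)
  22÷3 = 7 each, +1 to first 1
Round 2: Elkhorn=17 Fernhollow=29 Ironridge=17 → close Fernhollow (overflow 19)
  29÷2 = 14 each, +1 to first 1
Round 3: Elkhorn=32 Ironridge=31 → close Elkhorn (overflow 21)
  32÷1 = 32 each, +1 to first 0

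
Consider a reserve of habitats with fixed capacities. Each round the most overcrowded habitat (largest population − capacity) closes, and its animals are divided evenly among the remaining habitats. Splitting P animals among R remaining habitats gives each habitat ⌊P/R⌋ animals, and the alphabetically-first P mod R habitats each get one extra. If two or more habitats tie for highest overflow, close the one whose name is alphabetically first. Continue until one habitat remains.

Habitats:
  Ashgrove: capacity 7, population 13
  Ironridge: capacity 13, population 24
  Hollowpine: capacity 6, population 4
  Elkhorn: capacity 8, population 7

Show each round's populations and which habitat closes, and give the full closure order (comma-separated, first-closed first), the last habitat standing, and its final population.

Round 1: Ashgrove=13 Elkhorn=7 Hollowpine=4 Ironridge=24 → close Ironridge (overflow 11)
  24÷3 = 8 each, +1 to first 0
Round 2: Ashgrove=21 Elkhorn=15 Hollowpine=12 → close Ashgrove (overflow 14)
  21÷2 = 10 each, +1 to first 1
Round 3: Elkhorn=26 Hollowpine=22 → close Elkhorn (overflow 18)
  26÷1 = 26 each, +1 to first 0

Closure order: Ironridge, Ashgrove, Elkhorn
Last habitat: Hollowpine with 48 animals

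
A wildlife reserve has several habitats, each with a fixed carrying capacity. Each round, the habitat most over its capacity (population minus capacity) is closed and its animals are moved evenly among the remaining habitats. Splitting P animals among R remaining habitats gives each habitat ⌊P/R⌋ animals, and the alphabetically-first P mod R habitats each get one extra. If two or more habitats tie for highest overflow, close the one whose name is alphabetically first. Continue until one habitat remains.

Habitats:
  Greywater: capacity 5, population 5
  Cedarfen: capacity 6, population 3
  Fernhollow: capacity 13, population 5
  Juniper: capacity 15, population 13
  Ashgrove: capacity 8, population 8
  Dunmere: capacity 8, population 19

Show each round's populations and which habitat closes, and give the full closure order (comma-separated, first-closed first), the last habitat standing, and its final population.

Round 1: Ashgrove=8 Cedarfen=3 Dunmere=19 Fernhollow=5 Greywater=5 Juniper=13 → close Dunmere (overflow 11)
  19÷5 = 3 each, +1 to first 4
Round 2: Ashgrove=12 Cedarfen=7 Fernhollow=9 Greywater=9 Juniper=16 → close Ashgrove (overflow 4)
  12÷4 = 3 each, +1 to first 0
Round 3: Cedarfen=10 Fernhollow=12 Greywater=12 Juniper=19 → close Greywater (overflow 7)
  12÷3 = 4 each, +1 to first 0
Round 4: Cedarfen=14 Fernhollow=16 Juniper=23 → close Cedarfen (overflow 8)
  14÷2 = 7 each, +1 to first 0
Round 5: Fernhollow=23 Juniper=30 → close Juniper (overflow 15)
  30÷1 = 30 each, +1 to first 0

Closure order: Dunmere, Ashgrove, Greywater, Cedarfen, Juniper
Last habitat: Fernhollow with 53 animals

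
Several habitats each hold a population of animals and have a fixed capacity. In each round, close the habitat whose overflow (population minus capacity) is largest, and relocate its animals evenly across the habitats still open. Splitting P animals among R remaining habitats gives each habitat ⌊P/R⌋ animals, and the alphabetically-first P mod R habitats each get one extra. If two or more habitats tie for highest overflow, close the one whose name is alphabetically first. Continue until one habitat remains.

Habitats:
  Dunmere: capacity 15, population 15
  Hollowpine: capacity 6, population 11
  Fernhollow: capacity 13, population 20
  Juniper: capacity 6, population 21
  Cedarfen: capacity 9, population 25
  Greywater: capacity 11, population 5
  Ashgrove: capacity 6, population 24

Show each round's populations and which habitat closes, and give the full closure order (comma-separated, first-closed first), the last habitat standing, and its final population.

Round 1: Ashgrove=24 Cedarfen=25 Dunmere=15 Fernhollow=20 Greywater=5 Hollowpine=11 Juniper=21 → close Ashgrove (overflow 18)
  24÷6 = 4 each, +1 to first 0
Round 2: Cedarfen=29 Dunmere=19 Fernhollow=24 Greywater=9 Hollowpine=15 Juniper=25 → close Cedarfen (overflow 20)
  29÷5 = 5 each, +1 to first 4
Round 3: Dunmere=25 Fernhollow=30 Greywater=15 Hollowpine=21 Juniper=30 → close Juniper (overflow 24)
  30÷4 = 7 each, +1 to first 2
Round 4: Dunmere=33 Fernhollow=38 Greywater=22 Hollowpine=28 → close Fernhollow (overflow 25)
  38÷3 = 12 each, +1 to first 2
Round 5: Dunmere=46 Greywater=35 Hollowpine=40 → close Hollowpine (overflow 34)
  40÷2 = 20 each, +1 to first 0
Round 6: Dunmere=66 Greywater=55 → close Dunmere (overflow 51)
  66÷1 = 66 each, +1 to first 0

Closure order: Ashgrove, Cedarfen, Juniper, Fernhollow, Hollowpine, Dunmere
Last habitat: Greywater with 121 animals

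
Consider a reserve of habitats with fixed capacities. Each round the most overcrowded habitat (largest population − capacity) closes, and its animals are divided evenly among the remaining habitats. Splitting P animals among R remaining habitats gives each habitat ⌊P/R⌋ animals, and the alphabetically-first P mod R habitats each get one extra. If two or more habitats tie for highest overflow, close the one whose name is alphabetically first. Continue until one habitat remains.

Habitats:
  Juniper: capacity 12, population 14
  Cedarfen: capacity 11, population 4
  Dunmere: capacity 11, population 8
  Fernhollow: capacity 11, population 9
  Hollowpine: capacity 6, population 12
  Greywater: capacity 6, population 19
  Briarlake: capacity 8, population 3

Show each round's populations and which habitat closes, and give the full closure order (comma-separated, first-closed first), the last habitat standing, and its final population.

Closure order: Greywater, Hollowpine, Juniper, Fernhollow, Briarlake, Dunmere
Last habitat: Cedarfen with 69 animals

Round 1: Briarlake=3 Cedarfen=4 Dunmere=8 Fernhollow=9 Greywater=19 Hollowpine=12 Juniper=14 → close Greywater (overflow 13)
  19÷6 = 3 each, +1 to first 1
Round 2: Briarlake=7 Cedarfen=7 Dunmere=11 Fernhollow=12 Hollowpine=15 Juniper=17 → close Hollowpine (overflow 9)
  15÷5 = 3 each, +1 to first 0
Round 3: Briarlake=10 Cedarfen=10 Dunmere=14 Fernhollow=15 Juniper=20 → close Juniper (overflow 8)
  20÷4 = 5 each, +1 to first 0
Round 4: Briarlake=15 Cedarfen=15 Dunmere=19 Fernhollow=20 → close Fernhollow (overflow 9)
  20÷3 = 6 each, +1 to first 2
Round 5: Briarlake=22 Cedarfen=22 Dunmere=25 → close Briarlake (overflow 14)
  22÷2 = 11 each, +1 to first 0
Round 6: Cedarfen=33 Dunmere=36 → close Dunmere (overflow 25)
  36÷1 = 36 each, +1 to first 0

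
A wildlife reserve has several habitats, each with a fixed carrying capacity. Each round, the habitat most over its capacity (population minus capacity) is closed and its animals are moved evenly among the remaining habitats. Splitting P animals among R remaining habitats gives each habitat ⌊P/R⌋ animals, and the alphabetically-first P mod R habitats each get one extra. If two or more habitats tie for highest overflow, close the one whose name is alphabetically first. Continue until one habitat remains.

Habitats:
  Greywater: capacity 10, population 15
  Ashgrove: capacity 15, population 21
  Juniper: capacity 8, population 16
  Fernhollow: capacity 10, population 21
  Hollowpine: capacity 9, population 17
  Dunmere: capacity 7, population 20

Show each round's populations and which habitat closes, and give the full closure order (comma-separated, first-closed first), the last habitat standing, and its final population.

Round 1: Ashgrove=21 Dunmere=20 Fernhollow=21 Greywater=15 Hollowpine=17 Juniper=16 → close Dunmere (overflow 13)
  20÷5 = 4 each, +1 to first 0
Round 2: Ashgrove=25 Fernhollow=25 Greywater=19 Hollowpine=21 Juniper=20 → close Fernhollow (overflow 15)
  25÷4 = 6 each, +1 to first 1
Round 3: Ashgrove=32 Greywater=25 Hollowpine=27 Juniper=26 → close Hollowpine (overflow 18)
  27÷3 = 9 each, +1 to first 0
Round 4: Ashgrove=41 Greywater=34 Juniper=35 → close Juniper (overflow 27)
  35÷2 = 17 each, +1 to first 1
Round 5: Ashgrove=59 Greywater=51 → close Ashgrove (overflow 44)
  59÷1 = 59 each, +1 to first 0

Closure order: Dunmere, Fernhollow, Hollowpine, Juniper, Ashgrove
Last habitat: Greywater with 110 animals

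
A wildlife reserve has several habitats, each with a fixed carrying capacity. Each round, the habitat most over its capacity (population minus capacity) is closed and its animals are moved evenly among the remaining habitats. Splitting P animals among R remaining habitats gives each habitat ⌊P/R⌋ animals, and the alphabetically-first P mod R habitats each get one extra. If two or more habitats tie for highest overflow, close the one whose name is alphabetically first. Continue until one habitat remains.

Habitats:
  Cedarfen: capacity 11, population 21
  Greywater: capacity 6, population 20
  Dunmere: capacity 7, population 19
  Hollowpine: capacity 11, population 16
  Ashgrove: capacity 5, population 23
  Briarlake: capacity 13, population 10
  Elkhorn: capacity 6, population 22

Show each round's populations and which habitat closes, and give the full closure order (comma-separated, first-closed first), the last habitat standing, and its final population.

Round 1: Ashgrove=23 Briarlake=10 Cedarfen=21 Dunmere=19 Elkhorn=22 Greywater=20 Hollowpine=16 → close Ashgrove (overflow 18)
  23÷6 = 3 each, +1 to first 5
Round 2: Briarlake=14 Cedarfen=25 Dunmere=23 Elkhorn=26 Greywater=24 Hollowpine=19 → close Elkhorn (overflow 20)
  26÷5 = 5 each, +1 to first 1
Round 3: Briarlake=20 Cedarfen=30 Dunmere=28 Greywater=29 Hollowpine=24 → close Greywater (overflow 23)
  29÷4 = 7 each, +1 to first 1
Round 4: Briarlake=28 Cedarfen=37 Dunmere=35 Hollowpine=31 → close Dunmere (overflow 28)
  35÷3 = 11 each, +1 to first 2
Round 5: Briarlake=40 Cedarfen=49 Hollowpine=42 → close Cedarfen (overflow 38)
  49÷2 = 24 each, +1 to first 1
Round 6: Briarlake=65 Hollowpine=66 → close Hollowpine (overflow 55)
  66÷1 = 66 each, +1 to first 0

Closure order: Ashgrove, Elkhorn, Greywater, Dunmere, Cedarfen, Hollowpine
Last habitat: Briarlake with 131 animals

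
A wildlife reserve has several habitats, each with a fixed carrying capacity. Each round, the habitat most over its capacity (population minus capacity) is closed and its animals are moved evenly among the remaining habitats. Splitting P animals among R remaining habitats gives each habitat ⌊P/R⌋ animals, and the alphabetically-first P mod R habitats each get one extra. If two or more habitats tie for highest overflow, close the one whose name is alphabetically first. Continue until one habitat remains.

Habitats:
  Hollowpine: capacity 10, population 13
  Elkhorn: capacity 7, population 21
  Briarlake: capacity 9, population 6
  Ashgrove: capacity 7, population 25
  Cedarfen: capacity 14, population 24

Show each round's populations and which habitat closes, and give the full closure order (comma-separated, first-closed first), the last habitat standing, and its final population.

Round 1: Ashgrove=25 Briarlake=6 Cedarfen=24 Elkhorn=21 Hollowpine=13 → close Ashgrove (overflow 18)
  25÷4 = 6 each, +1 to first 1
Round 2: Briarlake=13 Cedarfen=30 Elkhorn=27 Hollowpine=19 → close Elkhorn (overflow 20)
  27÷3 = 9 each, +1 to first 0
Round 3: Briarlake=22 Cedarfen=39 Hollowpine=28 → close Cedarfen (overflow 25)
  39÷2 = 19 each, +1 to first 1
Round 4: Briarlake=42 Hollowpine=47 → close Hollowpine (overflow 37)
  47÷1 = 47 each, +1 to first 0

Closure order: Ashgrove, Elkhorn, Cedarfen, Hollowpine
Last habitat: Briarlake with 89 animals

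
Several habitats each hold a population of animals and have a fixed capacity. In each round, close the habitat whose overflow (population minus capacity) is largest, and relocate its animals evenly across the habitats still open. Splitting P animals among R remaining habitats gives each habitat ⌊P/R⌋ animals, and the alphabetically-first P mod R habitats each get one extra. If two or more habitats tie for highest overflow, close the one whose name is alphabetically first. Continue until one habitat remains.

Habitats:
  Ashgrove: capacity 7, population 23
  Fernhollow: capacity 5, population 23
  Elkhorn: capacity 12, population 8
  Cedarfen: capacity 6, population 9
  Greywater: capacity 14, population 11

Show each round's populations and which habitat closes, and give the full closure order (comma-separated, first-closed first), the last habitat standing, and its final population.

Closure order: Fernhollow, Ashgrove, Cedarfen, Elkhorn
Last habitat: Greywater with 74 animals

Round 1: Ashgrove=23 Cedarfen=9 Elkhorn=8 Fernhollow=23 Greywater=11 → close Fernhollow (overflow 18)
  23÷4 = 5 each, +1 to first 3
Round 2: Ashgrove=29 Cedarfen=15 Elkhorn=14 Greywater=16 → close Ashgrove (overflow 22)
  29÷3 = 9 each, +1 to first 2
Round 3: Cedarfen=25 Elkhorn=24 Greywater=25 → close Cedarfen (overflow 19)
  25÷2 = 12 each, +1 to first 1
Round 4: Elkhorn=37 Greywater=37 → close Elkhorn (overflow 25)
  37÷1 = 37 each, +1 to first 0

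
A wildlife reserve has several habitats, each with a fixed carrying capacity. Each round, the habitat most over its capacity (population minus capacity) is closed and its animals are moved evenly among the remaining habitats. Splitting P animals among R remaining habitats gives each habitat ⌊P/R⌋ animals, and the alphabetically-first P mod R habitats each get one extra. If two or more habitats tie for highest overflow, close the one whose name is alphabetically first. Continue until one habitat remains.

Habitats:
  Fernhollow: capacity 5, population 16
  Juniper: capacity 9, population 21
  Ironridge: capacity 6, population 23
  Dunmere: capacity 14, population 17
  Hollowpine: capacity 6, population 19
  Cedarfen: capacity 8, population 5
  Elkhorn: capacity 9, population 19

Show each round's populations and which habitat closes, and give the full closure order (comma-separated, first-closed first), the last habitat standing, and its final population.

Round 1: Cedarfen=5 Dunmere=17 Elkhorn=19 Fernhollow=16 Hollowpine=19 Ironridge=23 Juniper=21 → close Ironridge (overflow 17)
  23÷6 = 3 each, +1 to first 5
Round 2: Cedarfen=9 Dunmere=21 Elkhorn=23 Fernhollow=20 Hollowpine=23 Juniper=24 → close Hollowpine (overflow 17)
  23÷5 = 4 each, +1 to first 3
Round 3: Cedarfen=14 Dunmere=26 Elkhorn=28 Fernhollow=24 Juniper=28 → close Elkhorn (overflow 19)
  28÷4 = 7 each, +1 to first 0
Round 4: Cedarfen=21 Dunmere=33 Fernhollow=31 Juniper=35 → close Fernhollow (overflow 26)
  31÷3 = 10 each, +1 to first 1
Round 5: Cedarfen=32 Dunmere=43 Juniper=45 → close Juniper (overflow 36)
  45÷2 = 22 each, +1 to first 1
Round 6: Cedarfen=55 Dunmere=65 → close Dunmere (overflow 51)
  65÷1 = 65 each, +1 to first 0

Closure order: Ironridge, Hollowpine, Elkhorn, Fernhollow, Juniper, Dunmere
Last habitat: Cedarfen with 120 animals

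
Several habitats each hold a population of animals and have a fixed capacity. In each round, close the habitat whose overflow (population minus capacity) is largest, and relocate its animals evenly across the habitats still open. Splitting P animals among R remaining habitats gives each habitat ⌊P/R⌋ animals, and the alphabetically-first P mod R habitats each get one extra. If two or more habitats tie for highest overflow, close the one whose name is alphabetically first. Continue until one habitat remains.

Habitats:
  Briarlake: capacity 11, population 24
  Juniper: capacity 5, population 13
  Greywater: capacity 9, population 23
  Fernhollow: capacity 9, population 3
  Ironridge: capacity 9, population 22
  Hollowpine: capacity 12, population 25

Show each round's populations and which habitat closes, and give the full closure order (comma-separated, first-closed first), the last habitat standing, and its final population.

Round 1: Briarlake=24 Fernhollow=3 Greywater=23 Hollowpine=25 Ironridge=22 Juniper=13 → close Greywater (overflow 14)
  23÷5 = 4 each, +1 to first 3
Round 2: Briarlake=29 Fernhollow=8 Hollowpine=30 Ironridge=26 Juniper=17 → close Briarlake (overflow 18)
  29÷4 = 7 each, +1 to first 1
Round 3: Fernhollow=16 Hollowpine=37 Ironridge=33 Juniper=24 → close Hollowpine (overflow 25)
  37÷3 = 12 each, +1 to first 1
Round 4: Fernhollow=29 Ironridge=45 Juniper=36 → close Ironridge (overflow 36)
  45÷2 = 22 each, +1 to first 1
Round 5: Fernhollow=52 Juniper=58 → close Juniper (overflow 53)
  58÷1 = 58 each, +1 to first 0

Closure order: Greywater, Briarlake, Hollowpine, Ironridge, Juniper
Last habitat: Fernhollow with 110 animals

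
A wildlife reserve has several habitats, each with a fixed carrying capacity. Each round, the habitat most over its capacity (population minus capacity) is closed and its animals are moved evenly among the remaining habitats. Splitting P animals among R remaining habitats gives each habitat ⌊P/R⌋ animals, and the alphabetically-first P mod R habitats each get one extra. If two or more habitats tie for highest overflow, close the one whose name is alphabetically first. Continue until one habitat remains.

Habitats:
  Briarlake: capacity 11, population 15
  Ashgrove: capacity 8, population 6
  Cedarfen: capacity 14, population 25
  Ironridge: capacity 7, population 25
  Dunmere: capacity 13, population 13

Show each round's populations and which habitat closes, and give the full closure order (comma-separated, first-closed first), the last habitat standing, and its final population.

Round 1: Ashgrove=6 Briarlake=15 Cedarfen=25 Dunmere=13 Ironridge=25 → close Ironridge (overflow 18)
  25÷4 = 6 each, +1 to first 1
Round 2: Ashgrove=13 Briarlake=21 Cedarfen=31 Dunmere=19 → close Cedarfen (overflow 17)
  31÷3 = 10 each, +1 to first 1
Round 3: Ashgrove=24 Briarlake=31 Dunmere=29 → close Briarlake (overflow 20)
  31÷2 = 15 each, +1 to first 1
Round 4: Ashgrove=40 Dunmere=44 → close Ashgrove (overflow 32)
  40÷1 = 40 each, +1 to first 0

Closure order: Ironridge, Cedarfen, Briarlake, Ashgrove
Last habitat: Dunmere with 84 animals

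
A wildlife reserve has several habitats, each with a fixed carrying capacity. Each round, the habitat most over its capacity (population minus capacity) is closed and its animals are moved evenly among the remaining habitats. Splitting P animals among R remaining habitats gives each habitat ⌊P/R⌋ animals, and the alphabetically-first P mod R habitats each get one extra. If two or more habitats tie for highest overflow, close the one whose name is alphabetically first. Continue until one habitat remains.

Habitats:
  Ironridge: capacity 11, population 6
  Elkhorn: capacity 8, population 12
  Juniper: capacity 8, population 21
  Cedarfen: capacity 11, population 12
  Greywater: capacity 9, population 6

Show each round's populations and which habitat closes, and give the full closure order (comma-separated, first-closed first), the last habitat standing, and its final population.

Round 1: Cedarfen=12 Elkhorn=12 Greywater=6 Ironridge=6 Juniper=21 → close Juniper (overflow 13)
  21÷4 = 5 each, +1 to first 1
Round 2: Cedarfen=18 Elkhorn=17 Greywater=11 Ironridge=11 → close Elkhorn (overflow 9)
  17÷3 = 5 each, +1 to first 2
Round 3: Cedarfen=24 Greywater=17 Ironridge=16 → close Cedarfen (overflow 13)
  24÷2 = 12 each, +1 to first 0
Round 4: Greywater=29 Ironridge=28 → close Greywater (overflow 20)
  29÷1 = 29 each, +1 to first 0

Closure order: Juniper, Elkhorn, Cedarfen, Greywater
Last habitat: Ironridge with 57 animals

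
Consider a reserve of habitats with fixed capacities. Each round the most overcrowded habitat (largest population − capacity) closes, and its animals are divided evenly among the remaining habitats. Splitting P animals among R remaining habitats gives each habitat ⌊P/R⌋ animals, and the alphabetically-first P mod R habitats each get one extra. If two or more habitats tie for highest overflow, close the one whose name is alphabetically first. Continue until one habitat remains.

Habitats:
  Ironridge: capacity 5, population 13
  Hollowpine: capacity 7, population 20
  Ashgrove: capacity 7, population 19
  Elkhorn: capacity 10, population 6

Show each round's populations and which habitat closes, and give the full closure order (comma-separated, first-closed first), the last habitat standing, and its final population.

Closure order: Hollowpine, Ashgrove, Ironridge
Last habitat: Elkhorn with 58 animals

Round 1: Ashgrove=19 Elkhorn=6 Hollowpine=20 Ironridge=13 → close Hollowpine (overflow 13)
  20÷3 = 6 each, +1 to first 2
Round 2: Ashgrove=26 Elkhorn=13 Ironridge=19 → close Ashgrove (overflow 19)
  26÷2 = 13 each, +1 to first 0
Round 3: Elkhorn=26 Ironridge=32 → close Ironridge (overflow 27)
  32÷1 = 32 each, +1 to first 0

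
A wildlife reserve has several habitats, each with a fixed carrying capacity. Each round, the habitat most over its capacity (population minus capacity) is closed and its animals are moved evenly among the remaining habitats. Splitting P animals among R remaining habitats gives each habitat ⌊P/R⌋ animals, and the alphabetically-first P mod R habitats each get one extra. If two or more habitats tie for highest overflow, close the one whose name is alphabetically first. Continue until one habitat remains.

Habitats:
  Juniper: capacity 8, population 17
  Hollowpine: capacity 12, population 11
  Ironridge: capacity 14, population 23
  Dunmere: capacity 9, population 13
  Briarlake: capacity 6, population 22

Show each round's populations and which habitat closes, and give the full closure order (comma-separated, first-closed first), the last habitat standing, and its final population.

Round 1: Briarlake=22 Dunmere=13 Hollowpine=11 Ironridge=23 Juniper=17 → close Briarlake (overflow 16)
  22÷4 = 5 each, +1 to first 2
Round 2: Dunmere=19 Hollowpine=17 Ironridge=28 Juniper=22 → close Ironridge (overflow 14)
  28÷3 = 9 each, +1 to first 1
Round 3: Dunmere=29 Hollowpine=26 Juniper=31 → close Juniper (overflow 23)
  31÷2 = 15 each, +1 to first 1
Round 4: Dunmere=45 Hollowpine=41 → close Dunmere (overflow 36)
  45÷1 = 45 each, +1 to first 0

Closure order: Briarlake, Ironridge, Juniper, Dunmere
Last habitat: Hollowpine with 86 animals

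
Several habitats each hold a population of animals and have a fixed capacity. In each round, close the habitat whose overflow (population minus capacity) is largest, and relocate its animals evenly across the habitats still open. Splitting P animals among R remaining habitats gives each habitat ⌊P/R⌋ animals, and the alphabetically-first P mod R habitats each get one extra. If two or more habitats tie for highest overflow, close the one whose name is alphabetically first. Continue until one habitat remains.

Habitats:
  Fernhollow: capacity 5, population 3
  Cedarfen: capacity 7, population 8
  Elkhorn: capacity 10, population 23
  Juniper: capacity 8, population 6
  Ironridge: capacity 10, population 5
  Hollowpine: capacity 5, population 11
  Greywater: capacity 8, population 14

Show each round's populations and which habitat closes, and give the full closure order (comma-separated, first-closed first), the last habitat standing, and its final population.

Round 1: Cedarfen=8 Elkhorn=23 Fernhollow=3 Greywater=14 Hollowpine=11 Ironridge=5 Juniper=6 → close Elkhorn (overflow 13)
  23÷6 = 3 each, +1 to first 5
Round 2: Cedarfen=12 Fernhollow=7 Greywater=18 Hollowpine=15 Ironridge=9 Juniper=9 → close Greywater (overflow 10)
  18÷5 = 3 each, +1 to first 3
Round 3: Cedarfen=16 Fernhollow=11 Hollowpine=19 Ironridge=12 Juniper=12 → close Hollowpine (overflow 14)
  19÷4 = 4 each, +1 to first 3
Round 4: Cedarfen=21 Fernhollow=16 Ironridge=17 Juniper=16 → close Cedarfen (overflow 14)
  21÷3 = 7 each, +1 to first 0
Round 5: Fernhollow=23 Ironridge=24 Juniper=23 → close Fernhollow (overflow 18)
  23÷2 = 11 each, +1 to first 1
Round 6: Ironridge=36 Juniper=34 → close Ironridge (overflow 26)
  36÷1 = 36 each, +1 to first 0

Closure order: Elkhorn, Greywater, Hollowpine, Cedarfen, Fernhollow, Ironridge
Last habitat: Juniper with 70 animals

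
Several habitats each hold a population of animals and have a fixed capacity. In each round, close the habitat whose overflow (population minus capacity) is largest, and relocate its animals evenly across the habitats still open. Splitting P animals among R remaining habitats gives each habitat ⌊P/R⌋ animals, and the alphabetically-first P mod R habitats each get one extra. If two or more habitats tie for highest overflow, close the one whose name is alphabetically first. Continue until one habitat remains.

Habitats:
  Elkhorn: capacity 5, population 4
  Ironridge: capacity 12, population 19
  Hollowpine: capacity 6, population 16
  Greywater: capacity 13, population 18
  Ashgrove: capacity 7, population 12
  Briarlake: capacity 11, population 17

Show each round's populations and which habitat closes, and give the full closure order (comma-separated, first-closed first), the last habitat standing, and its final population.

Round 1: Ashgrove=12 Briarlake=17 Elkhorn=4 Greywater=18 Hollowpine=16 Ironridge=19 → close Hollowpine (overflow 10)
  16÷5 = 3 each, +1 to first 1
Round 2: Ashgrove=16 Briarlake=20 Elkhorn=7 Greywater=21 Ironridge=22 → close Ironridge (overflow 10)
  22÷4 = 5 each, +1 to first 2
Round 3: Ashgrove=22 Briarlake=26 Elkhorn=12 Greywater=26 → close Ashgrove (overflow 15)
  22÷3 = 7 each, +1 to first 1
Round 4: Briarlake=34 Elkhorn=19 Greywater=33 → close Briarlake (overflow 23)
  34÷2 = 17 each, +1 to first 0
Round 5: Elkhorn=36 Greywater=50 → close Greywater (overflow 37)
  50÷1 = 50 each, +1 to first 0

Closure order: Hollowpine, Ironridge, Ashgrove, Briarlake, Greywater
Last habitat: Elkhorn with 86 animals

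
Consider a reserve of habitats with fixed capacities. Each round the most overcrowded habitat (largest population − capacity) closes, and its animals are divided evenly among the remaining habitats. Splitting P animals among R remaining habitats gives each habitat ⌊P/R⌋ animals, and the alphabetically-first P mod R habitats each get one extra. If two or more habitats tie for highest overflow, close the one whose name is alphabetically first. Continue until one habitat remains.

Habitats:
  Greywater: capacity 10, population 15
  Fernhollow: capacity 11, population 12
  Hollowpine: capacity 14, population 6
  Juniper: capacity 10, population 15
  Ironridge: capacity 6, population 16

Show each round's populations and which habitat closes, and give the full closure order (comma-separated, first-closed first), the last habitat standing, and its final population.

Closure order: Ironridge, Greywater, Juniper, Fernhollow
Last habitat: Hollowpine with 64 animals

Round 1: Fernhollow=12 Greywater=15 Hollowpine=6 Ironridge=16 Juniper=15 → close Ironridge (overflow 10)
  16÷4 = 4 each, +1 to first 0
Round 2: Fernhollow=16 Greywater=19 Hollowpine=10 Juniper=19 → close Greywater (overflow 9)
  19÷3 = 6 each, +1 to first 1
Round 3: Fernhollow=23 Hollowpine=16 Juniper=25 → close Juniper (overflow 15)
  25÷2 = 12 each, +1 to first 1
Round 4: Fernhollow=36 Hollowpine=28 → close Fernhollow (overflow 25)
  36÷1 = 36 each, +1 to first 0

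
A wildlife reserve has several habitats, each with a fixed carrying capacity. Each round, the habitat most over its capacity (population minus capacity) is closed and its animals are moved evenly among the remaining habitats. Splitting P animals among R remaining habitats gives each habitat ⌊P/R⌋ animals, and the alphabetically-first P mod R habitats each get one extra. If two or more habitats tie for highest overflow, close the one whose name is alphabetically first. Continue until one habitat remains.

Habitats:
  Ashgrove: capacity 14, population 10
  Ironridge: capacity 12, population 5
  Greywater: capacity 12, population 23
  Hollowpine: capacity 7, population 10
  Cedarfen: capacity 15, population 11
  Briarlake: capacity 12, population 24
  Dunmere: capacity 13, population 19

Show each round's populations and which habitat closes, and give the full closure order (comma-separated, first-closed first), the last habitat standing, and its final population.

Round 1: Ashgrove=10 Briarlake=24 Cedarfen=11 Dunmere=19 Greywater=23 Hollowpine=10 Ironridge=5 → close Briarlake (overflow 12)
  24÷6 = 4 each, +1 to first 0
Round 2: Ashgrove=14 Cedarfen=15 Dunmere=23 Greywater=27 Hollowpine=14 Ironridge=9 → close Greywater (overflow 15)
  27÷5 = 5 each, +1 to first 2
Round 3: Ashgrove=20 Cedarfen=21 Dunmere=28 Hollowpine=19 Ironridge=14 → close Dunmere (overflow 15)
  28÷4 = 7 each, +1 to first 0
Round 4: Ashgrove=27 Cedarfen=28 Hollowpine=26 Ironridge=21 → close Hollowpine (overflow 19)
  26÷3 = 8 each, +1 to first 2
Round 5: Ashgrove=36 Cedarfen=37 Ironridge=29 → close Ashgrove (overflow 22)
  36÷2 = 18 each, +1 to first 0
Round 6: Cedarfen=55 Ironridge=47 → close Cedarfen (overflow 40)
  55÷1 = 55 each, +1 to first 0

Closure order: Briarlake, Greywater, Dunmere, Hollowpine, Ashgrove, Cedarfen
Last habitat: Ironridge with 102 animals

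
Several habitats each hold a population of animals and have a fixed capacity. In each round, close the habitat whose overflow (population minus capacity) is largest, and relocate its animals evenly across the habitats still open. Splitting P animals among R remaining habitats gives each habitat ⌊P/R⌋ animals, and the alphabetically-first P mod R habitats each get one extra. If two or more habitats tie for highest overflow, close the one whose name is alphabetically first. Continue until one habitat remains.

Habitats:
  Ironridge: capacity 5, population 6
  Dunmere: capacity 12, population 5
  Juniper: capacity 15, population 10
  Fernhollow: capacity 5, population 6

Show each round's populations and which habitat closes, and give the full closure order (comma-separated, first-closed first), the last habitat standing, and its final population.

Closure order: Fernhollow, Ironridge, Juniper
Last habitat: Dunmere with 27 animals

Round 1: Dunmere=5 Fernhollow=6 Ironridge=6 Juniper=10 → close Fernhollow (overflow 1)
  6÷3 = 2 each, +1 to first 0
Round 2: Dunmere=7 Ironridge=8 Juniper=12 → close Ironridge (overflow 3)
  8÷2 = 4 each, +1 to first 0
Round 3: Dunmere=11 Juniper=16 → close Juniper (overflow 1)
  16÷1 = 16 each, +1 to first 0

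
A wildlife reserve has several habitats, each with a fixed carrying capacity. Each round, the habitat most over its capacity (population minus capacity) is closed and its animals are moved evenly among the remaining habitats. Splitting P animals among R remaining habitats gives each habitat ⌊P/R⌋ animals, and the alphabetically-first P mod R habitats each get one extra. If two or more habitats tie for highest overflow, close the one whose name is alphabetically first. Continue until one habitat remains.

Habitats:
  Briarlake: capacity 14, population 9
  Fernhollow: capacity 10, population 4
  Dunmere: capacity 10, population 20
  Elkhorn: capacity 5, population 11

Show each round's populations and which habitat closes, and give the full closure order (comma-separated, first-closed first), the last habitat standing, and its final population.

Round 1: Briarlake=9 Dunmere=20 Elkhorn=11 Fernhollow=4 → close Dunmere (overflow 10)
  20÷3 = 6 each, +1 to first 2
Round 2: Briarlake=16 Elkhorn=18 Fernhollow=10 → close Elkhorn (overflow 13)
  18÷2 = 9 each, +1 to first 0
Round 3: Briarlake=25 Fernhollow=19 → close Briarlake (overflow 11)
  25÷1 = 25 each, +1 to first 0

Closure order: Dunmere, Elkhorn, Briarlake
Last habitat: Fernhollow with 44 animals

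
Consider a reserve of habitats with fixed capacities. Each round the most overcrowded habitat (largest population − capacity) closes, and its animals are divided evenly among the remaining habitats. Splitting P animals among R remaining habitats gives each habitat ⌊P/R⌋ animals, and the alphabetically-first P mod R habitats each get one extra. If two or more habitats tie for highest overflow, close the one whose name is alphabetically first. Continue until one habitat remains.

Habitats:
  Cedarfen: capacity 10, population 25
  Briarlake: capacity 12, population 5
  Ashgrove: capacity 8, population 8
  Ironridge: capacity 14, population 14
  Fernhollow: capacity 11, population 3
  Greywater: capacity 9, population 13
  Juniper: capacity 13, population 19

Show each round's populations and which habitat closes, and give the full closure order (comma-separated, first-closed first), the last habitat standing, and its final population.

Closure order: Cedarfen, Juniper, Greywater, Ashgrove, Ironridge, Briarlake
Last habitat: Fernhollow with 87 animals

Round 1: Ashgrove=8 Briarlake=5 Cedarfen=25 Fernhollow=3 Greywater=13 Ironridge=14 Juniper=19 → close Cedarfen (overflow 15)
  25÷6 = 4 each, +1 to first 1
Round 2: Ashgrove=13 Briarlake=9 Fernhollow=7 Greywater=17 Ironridge=18 Juniper=23 → close Juniper (overflow 10)
  23÷5 = 4 each, +1 to first 3
Round 3: Ashgrove=18 Briarlake=14 Fernhollow=12 Greywater=21 Ironridge=22 → close Greywater (overflow 12)
  21÷4 = 5 each, +1 to first 1
Round 4: Ashgrove=24 Briarlake=19 Fernhollow=17 Ironridge=27 → close Ashgrove (overflow 16)
  24÷3 = 8 each, +1 to first 0
Round 5: Briarlake=27 Fernhollow=25 Ironridge=35 → close Ironridge (overflow 21)
  35÷2 = 17 each, +1 to first 1
Round 6: Briarlake=45 Fernhollow=42 → close Briarlake (overflow 33)
  45÷1 = 45 each, +1 to first 0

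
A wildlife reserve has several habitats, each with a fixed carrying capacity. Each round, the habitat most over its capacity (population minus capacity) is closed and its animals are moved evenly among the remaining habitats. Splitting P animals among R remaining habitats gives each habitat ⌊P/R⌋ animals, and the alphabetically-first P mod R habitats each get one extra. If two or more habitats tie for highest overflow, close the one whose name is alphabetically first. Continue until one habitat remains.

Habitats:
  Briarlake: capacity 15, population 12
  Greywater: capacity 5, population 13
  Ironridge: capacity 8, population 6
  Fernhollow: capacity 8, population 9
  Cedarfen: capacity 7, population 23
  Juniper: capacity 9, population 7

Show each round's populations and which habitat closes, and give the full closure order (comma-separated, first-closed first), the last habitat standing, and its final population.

Closure order: Cedarfen, Greywater, Fernhollow, Briarlake, Ironridge
Last habitat: Juniper with 70 animals

Round 1: Briarlake=12 Cedarfen=23 Fernhollow=9 Greywater=13 Ironridge=6 Juniper=7 → close Cedarfen (overflow 16)
  23÷5 = 4 each, +1 to first 3
Round 2: Briarlake=17 Fernhollow=14 Greywater=18 Ironridge=10 Juniper=11 → close Greywater (overflow 13)
  18÷4 = 4 each, +1 to first 2
Round 3: Briarlake=22 Fernhollow=19 Ironridge=14 Juniper=15 → close Fernhollow (overflow 11)
  19÷3 = 6 each, +1 to first 1
Round 4: Briarlake=29 Ironridge=20 Juniper=21 → close Briarlake (overflow 14)
  29÷2 = 14 each, +1 to first 1
Round 5: Ironridge=35 Juniper=35 → close Ironridge (overflow 27)
  35÷1 = 35 each, +1 to first 0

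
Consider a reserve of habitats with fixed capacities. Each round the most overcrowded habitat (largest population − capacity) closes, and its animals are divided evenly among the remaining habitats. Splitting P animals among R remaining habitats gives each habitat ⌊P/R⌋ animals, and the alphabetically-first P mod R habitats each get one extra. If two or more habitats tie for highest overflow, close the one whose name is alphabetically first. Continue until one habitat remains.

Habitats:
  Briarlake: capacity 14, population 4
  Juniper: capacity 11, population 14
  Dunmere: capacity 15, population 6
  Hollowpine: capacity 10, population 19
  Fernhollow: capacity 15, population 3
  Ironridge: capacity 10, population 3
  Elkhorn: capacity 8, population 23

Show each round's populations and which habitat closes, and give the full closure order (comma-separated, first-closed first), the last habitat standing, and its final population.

Closure order: Elkhorn, Hollowpine, Juniper, Ironridge, Briarlake, Dunmere
Last habitat: Fernhollow with 72 animals

Round 1: Briarlake=4 Dunmere=6 Elkhorn=23 Fernhollow=3 Hollowpine=19 Ironridge=3 Juniper=14 → close Elkhorn (overflow 15)
  23÷6 = 3 each, +1 to first 5
Round 2: Briarlake=8 Dunmere=10 Fernhollow=7 Hollowpine=23 Ironridge=7 Juniper=17 → close Hollowpine (overflow 13)
  23÷5 = 4 each, +1 to first 3
Round 3: Briarlake=13 Dunmere=15 Fernhollow=12 Ironridge=11 Juniper=21 → close Juniper (overflow 10)
  21÷4 = 5 each, +1 to first 1
Round 4: Briarlake=19 Dunmere=20 Fernhollow=17 Ironridge=16 → close Ironridge (overflow 6)
  16÷3 = 5 each, +1 to first 1
Round 5: Briarlake=25 Dunmere=25 Fernhollow=22 → close Briarlake (overflow 11)
  25÷2 = 12 each, +1 to first 1
Round 6: Dunmere=38 Fernhollow=34 → close Dunmere (overflow 23)
  38÷1 = 38 each, +1 to first 0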